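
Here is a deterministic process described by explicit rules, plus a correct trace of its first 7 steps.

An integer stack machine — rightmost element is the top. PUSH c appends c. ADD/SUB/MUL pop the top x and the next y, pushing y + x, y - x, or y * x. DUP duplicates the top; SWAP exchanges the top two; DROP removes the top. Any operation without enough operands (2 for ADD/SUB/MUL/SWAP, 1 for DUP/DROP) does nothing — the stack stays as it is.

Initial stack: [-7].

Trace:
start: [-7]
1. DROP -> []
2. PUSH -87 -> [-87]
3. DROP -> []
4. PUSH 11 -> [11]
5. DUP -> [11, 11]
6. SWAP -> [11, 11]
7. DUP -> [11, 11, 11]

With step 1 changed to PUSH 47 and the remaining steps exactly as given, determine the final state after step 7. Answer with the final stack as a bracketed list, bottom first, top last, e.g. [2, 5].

[-7, 47, 11, 11, 11]

(re-executing from step 1 with the substitution; state before step 1: [-7])
1. PUSH 47 -> [-7, 47]
2. PUSH -87 -> [-7, 47, -87]
3. DROP -> [-7, 47]
4. PUSH 11 -> [-7, 47, 11]
5. DUP -> [-7, 47, 11, 11]
6. SWAP -> [-7, 47, 11, 11]
7. DUP -> [-7, 47, 11, 11, 11]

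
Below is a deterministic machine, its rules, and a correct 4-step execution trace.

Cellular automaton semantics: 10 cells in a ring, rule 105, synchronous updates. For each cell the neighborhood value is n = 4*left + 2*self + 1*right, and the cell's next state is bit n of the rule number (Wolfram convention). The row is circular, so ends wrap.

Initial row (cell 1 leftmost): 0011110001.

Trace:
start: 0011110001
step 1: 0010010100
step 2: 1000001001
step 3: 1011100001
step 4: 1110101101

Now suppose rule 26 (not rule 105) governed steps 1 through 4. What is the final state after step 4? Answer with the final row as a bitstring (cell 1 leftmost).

(re-executing steps 1..4 under rule 26; state before step 1: 0011110001)
step 1: 1110001010
step 2: 1001010000
step 3: 0110001001
step 4: 0101010110

0101010110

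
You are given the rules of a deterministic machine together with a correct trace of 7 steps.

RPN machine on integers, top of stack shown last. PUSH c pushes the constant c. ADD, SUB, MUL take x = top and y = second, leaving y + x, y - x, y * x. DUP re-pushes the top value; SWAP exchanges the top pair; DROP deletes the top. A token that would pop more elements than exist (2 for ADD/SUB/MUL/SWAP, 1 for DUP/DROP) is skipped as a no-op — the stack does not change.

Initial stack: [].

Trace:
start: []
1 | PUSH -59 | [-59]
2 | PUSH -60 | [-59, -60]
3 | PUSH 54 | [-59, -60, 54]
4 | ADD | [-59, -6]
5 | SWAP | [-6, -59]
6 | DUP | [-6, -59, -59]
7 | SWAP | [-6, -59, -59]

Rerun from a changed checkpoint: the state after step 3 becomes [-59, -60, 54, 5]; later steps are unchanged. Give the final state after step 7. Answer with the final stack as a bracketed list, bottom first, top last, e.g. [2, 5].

[-59, 59, -60, -60]

state after step 3 := [-59, -60, 54, 5]
4 | ADD | [-59, -60, 59]
5 | SWAP | [-59, 59, -60]
6 | DUP | [-59, 59, -60, -60]
7 | SWAP | [-59, 59, -60, -60]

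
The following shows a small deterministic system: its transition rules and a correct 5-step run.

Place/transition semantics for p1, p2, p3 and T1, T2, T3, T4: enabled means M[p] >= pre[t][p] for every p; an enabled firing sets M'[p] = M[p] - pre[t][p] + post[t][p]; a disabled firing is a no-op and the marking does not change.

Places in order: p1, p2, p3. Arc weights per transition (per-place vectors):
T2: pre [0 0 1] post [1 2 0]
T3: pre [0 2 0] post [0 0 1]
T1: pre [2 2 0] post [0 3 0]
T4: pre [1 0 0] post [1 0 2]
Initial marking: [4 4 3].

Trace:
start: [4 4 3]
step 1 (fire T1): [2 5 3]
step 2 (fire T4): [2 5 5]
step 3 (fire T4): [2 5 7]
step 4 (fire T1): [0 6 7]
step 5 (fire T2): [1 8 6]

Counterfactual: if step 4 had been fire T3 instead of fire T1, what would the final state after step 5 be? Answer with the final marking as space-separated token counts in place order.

3 5 7

(re-executing from step 4 with the substitution; state before step 4: [2 5 7])
step 4 (fire T3): [2 3 8]
step 5 (fire T2): [3 5 7]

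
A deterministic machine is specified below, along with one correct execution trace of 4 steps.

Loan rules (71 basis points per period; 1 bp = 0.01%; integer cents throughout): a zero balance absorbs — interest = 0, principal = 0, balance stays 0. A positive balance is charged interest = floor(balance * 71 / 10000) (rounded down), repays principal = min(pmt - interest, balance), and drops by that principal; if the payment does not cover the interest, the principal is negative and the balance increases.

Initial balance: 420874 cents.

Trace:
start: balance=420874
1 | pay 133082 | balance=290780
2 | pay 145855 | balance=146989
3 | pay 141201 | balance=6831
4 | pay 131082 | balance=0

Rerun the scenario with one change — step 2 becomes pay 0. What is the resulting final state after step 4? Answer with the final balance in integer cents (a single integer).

23731

(re-executing from step 2 with the substitution; state before step 2: balance=290780)
2 | pay 0 | balance=292844
3 | pay 141201 | balance=153722
4 | pay 131082 | balance=23731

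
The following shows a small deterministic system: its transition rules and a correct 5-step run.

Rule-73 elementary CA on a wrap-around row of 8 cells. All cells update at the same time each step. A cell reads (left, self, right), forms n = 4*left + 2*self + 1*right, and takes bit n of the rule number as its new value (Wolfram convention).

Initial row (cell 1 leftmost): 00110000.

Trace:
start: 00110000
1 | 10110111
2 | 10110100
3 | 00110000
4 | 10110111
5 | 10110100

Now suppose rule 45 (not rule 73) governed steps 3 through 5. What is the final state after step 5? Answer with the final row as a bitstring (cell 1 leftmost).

(re-executing steps 3..5 under rule 45; state before step 3: 10110100)
3 | 11101100
4 | 10011000
5 | 10010010

10010010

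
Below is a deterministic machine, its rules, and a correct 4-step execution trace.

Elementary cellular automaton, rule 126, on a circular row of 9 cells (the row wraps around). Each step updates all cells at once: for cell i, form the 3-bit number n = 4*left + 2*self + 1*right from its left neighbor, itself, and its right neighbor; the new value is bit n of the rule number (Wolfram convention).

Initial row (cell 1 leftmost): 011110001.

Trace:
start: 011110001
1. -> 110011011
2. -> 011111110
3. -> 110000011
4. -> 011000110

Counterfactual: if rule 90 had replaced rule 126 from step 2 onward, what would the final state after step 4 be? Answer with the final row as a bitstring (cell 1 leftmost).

(re-executing steps 2..4 under rule 90; state before step 2: 110011011)
2. -> 011111010
3. -> 110001001
4. -> 011010111

011010111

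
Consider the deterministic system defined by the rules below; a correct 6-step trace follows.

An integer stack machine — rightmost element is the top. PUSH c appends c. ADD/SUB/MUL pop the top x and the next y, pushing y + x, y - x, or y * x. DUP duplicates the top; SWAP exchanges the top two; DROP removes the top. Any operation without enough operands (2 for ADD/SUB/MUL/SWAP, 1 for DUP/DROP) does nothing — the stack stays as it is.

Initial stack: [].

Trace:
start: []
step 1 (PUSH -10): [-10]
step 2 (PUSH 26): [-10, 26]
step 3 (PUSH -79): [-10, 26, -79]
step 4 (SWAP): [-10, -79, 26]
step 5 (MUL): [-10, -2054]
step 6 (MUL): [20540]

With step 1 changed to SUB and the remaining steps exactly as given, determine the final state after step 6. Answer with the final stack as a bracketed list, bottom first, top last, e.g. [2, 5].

[-2054]

(re-executing from step 1 with the substitution; state before step 1: [])
step 1 (SUB): []
step 2 (PUSH 26): [26]
step 3 (PUSH -79): [26, -79]
step 4 (SWAP): [-79, 26]
step 5 (MUL): [-2054]
step 6 (MUL): [-2054]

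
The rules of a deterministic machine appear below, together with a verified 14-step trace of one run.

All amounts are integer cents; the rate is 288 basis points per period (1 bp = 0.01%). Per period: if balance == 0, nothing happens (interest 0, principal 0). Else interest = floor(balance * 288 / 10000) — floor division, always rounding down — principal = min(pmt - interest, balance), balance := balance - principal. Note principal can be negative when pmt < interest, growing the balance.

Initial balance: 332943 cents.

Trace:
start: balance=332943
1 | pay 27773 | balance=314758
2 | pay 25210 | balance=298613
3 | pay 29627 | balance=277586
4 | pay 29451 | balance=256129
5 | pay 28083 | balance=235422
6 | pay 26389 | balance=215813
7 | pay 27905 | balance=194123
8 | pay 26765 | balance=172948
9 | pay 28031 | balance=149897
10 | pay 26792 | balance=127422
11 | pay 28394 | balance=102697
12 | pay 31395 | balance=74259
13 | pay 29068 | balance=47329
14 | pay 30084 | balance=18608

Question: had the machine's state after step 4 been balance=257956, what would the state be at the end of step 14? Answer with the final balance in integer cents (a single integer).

state after step 4 := balance=257956
5 | pay 28083 | balance=237302
6 | pay 26389 | balance=217747
7 | pay 27905 | balance=196113
8 | pay 26765 | balance=174996
9 | pay 28031 | balance=152004
10 | pay 26792 | balance=129589
11 | pay 28394 | balance=104927
12 | pay 31395 | balance=76553
13 | pay 29068 | balance=49689
14 | pay 30084 | balance=21036

21036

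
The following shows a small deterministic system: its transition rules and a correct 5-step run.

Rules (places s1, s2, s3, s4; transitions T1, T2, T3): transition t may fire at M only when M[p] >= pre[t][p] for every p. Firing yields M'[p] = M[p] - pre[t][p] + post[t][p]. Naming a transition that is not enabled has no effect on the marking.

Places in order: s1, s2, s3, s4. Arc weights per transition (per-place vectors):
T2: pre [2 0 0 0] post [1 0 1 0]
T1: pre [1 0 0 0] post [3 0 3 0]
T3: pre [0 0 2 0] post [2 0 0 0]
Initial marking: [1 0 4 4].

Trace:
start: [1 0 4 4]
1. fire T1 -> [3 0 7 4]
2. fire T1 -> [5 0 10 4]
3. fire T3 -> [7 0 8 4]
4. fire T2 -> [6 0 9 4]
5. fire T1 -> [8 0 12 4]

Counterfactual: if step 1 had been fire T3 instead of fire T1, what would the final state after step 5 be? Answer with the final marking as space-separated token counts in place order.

8 0 7 4

(re-executing from step 1 with the substitution; state before step 1: [1 0 4 4])
1. fire T3 -> [3 0 2 4]
2. fire T1 -> [5 0 5 4]
3. fire T3 -> [7 0 3 4]
4. fire T2 -> [6 0 4 4]
5. fire T1 -> [8 0 7 4]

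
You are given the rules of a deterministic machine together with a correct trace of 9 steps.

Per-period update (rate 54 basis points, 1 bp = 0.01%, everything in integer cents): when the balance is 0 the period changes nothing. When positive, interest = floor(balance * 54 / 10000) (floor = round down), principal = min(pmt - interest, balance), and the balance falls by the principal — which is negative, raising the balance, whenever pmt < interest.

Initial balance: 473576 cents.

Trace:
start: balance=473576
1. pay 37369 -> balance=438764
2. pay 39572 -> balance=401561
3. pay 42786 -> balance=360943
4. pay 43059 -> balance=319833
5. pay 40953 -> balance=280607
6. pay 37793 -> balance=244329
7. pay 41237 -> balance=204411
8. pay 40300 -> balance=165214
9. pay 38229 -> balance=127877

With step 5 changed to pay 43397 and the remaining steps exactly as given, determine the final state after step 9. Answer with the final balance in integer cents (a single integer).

(re-executing from step 5 with the substitution; state before step 5: balance=319833)
5. pay 43397 -> balance=278163
6. pay 37793 -> balance=241872
7. pay 41237 -> balance=201941
8. pay 40300 -> balance=162731
9. pay 38229 -> balance=125380

125380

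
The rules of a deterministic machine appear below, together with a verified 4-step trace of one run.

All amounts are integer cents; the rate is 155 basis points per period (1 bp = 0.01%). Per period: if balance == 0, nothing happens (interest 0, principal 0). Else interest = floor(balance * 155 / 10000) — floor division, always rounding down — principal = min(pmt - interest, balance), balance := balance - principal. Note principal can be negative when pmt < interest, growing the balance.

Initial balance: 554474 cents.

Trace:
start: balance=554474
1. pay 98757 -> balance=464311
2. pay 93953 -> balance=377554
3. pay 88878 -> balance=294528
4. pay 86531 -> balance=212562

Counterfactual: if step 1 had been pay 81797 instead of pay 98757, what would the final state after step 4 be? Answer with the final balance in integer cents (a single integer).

(re-executing from step 1 with the substitution; state before step 1: balance=554474)
1. pay 81797 -> balance=481271
2. pay 93953 -> balance=394777
3. pay 88878 -> balance=312018
4. pay 86531 -> balance=230323

230323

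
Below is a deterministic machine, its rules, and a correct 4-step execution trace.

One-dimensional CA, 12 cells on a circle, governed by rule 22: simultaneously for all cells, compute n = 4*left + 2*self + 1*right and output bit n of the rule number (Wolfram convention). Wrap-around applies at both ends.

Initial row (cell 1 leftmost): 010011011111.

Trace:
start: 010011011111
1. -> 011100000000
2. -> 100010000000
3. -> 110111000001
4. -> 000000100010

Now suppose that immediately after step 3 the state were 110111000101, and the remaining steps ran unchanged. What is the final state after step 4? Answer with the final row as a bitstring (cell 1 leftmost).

state after step 3 := 110111000101
4. -> 000000101100

000000101100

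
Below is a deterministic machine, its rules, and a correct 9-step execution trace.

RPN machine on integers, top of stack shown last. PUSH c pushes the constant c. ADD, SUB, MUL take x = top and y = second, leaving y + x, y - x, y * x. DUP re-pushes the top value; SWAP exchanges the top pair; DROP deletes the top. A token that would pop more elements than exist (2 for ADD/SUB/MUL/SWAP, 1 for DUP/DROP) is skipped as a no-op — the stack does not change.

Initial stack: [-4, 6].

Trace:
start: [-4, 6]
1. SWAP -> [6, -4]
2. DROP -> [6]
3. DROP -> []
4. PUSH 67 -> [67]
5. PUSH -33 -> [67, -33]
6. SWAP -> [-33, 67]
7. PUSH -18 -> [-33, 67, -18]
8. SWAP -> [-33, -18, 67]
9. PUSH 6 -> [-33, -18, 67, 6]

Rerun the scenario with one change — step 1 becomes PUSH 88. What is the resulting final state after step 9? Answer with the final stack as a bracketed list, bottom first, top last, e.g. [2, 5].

(re-executing from step 1 with the substitution; state before step 1: [-4, 6])
1. PUSH 88 -> [-4, 6, 88]
2. DROP -> [-4, 6]
3. DROP -> [-4]
4. PUSH 67 -> [-4, 67]
5. PUSH -33 -> [-4, 67, -33]
6. SWAP -> [-4, -33, 67]
7. PUSH -18 -> [-4, -33, 67, -18]
8. SWAP -> [-4, -33, -18, 67]
9. PUSH 6 -> [-4, -33, -18, 67, 6]

[-4, -33, -18, 67, 6]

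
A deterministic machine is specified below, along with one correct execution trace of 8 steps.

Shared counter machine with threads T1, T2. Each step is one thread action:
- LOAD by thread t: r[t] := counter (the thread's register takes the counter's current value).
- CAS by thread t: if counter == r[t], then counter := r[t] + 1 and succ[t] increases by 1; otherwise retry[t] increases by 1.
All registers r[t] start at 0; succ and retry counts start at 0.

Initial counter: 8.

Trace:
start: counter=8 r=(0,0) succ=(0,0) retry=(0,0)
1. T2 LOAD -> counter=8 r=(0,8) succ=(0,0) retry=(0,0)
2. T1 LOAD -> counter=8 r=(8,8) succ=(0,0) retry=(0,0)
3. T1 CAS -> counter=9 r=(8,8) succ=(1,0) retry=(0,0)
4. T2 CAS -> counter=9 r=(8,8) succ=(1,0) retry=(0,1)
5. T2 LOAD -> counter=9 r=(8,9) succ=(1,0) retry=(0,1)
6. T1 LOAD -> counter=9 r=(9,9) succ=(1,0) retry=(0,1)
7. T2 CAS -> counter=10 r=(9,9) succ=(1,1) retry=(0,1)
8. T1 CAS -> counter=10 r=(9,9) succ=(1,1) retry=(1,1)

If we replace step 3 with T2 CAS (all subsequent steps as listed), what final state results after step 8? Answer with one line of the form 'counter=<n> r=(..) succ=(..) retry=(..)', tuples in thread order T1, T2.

(re-executing from step 3 with the substitution; state before step 3: counter=8 r=(8,8) succ=(0,0) retry=(0,0))
3. T2 CAS -> counter=9 r=(8,8) succ=(0,1) retry=(0,0)
4. T2 CAS -> counter=9 r=(8,8) succ=(0,1) retry=(0,1)
5. T2 LOAD -> counter=9 r=(8,9) succ=(0,1) retry=(0,1)
6. T1 LOAD -> counter=9 r=(9,9) succ=(0,1) retry=(0,1)
7. T2 CAS -> counter=10 r=(9,9) succ=(0,2) retry=(0,1)
8. T1 CAS -> counter=10 r=(9,9) succ=(0,2) retry=(1,1)

counter=10 r=(9,9) succ=(0,2) retry=(1,1)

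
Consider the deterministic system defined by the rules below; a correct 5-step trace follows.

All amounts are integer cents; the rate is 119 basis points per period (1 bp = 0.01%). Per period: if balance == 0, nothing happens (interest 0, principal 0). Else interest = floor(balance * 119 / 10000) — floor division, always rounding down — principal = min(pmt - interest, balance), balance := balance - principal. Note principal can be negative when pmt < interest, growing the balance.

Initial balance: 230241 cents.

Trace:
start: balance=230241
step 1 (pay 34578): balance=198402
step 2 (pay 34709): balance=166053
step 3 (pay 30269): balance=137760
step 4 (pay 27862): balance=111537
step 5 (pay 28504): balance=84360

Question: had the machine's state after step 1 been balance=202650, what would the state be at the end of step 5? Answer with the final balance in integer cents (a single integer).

88814

state after step 1 := balance=202650
step 2 (pay 34709): balance=170352
step 3 (pay 30269): balance=142110
step 4 (pay 27862): balance=115939
step 5 (pay 28504): balance=88814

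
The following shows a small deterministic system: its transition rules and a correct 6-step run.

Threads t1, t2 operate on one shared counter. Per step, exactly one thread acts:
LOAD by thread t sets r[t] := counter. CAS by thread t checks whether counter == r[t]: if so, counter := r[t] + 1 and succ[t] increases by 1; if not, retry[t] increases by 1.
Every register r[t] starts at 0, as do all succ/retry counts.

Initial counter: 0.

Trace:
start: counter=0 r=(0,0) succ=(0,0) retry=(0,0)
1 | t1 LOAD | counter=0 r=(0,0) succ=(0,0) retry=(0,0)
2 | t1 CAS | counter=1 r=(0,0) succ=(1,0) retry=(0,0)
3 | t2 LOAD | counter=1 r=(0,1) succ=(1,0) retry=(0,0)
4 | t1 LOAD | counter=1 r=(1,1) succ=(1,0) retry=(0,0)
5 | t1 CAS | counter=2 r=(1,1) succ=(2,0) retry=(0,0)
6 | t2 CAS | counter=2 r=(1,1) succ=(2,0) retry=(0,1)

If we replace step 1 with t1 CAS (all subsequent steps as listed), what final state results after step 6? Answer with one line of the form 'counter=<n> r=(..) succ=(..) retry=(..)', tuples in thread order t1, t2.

(re-executing from step 1 with the substitution; state before step 1: counter=0 r=(0,0) succ=(0,0) retry=(0,0))
1 | t1 CAS | counter=1 r=(0,0) succ=(1,0) retry=(0,0)
2 | t1 CAS | counter=1 r=(0,0) succ=(1,0) retry=(1,0)
3 | t2 LOAD | counter=1 r=(0,1) succ=(1,0) retry=(1,0)
4 | t1 LOAD | counter=1 r=(1,1) succ=(1,0) retry=(1,0)
5 | t1 CAS | counter=2 r=(1,1) succ=(2,0) retry=(1,0)
6 | t2 CAS | counter=2 r=(1,1) succ=(2,0) retry=(1,1)

counter=2 r=(1,1) succ=(2,0) retry=(1,1)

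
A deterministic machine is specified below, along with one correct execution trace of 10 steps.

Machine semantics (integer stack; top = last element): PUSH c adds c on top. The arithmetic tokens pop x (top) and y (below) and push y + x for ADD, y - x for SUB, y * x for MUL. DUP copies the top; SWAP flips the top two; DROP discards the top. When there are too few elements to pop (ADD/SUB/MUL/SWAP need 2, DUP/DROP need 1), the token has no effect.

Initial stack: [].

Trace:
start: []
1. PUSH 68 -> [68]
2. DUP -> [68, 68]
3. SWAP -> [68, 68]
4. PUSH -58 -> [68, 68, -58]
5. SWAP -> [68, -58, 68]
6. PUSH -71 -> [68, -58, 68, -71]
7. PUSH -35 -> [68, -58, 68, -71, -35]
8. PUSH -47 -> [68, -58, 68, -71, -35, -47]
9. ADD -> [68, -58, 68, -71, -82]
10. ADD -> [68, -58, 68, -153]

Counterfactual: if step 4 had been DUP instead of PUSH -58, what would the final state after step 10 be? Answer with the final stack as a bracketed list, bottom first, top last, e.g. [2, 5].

(re-executing from step 4 with the substitution; state before step 4: [68, 68])
4. DUP -> [68, 68, 68]
5. SWAP -> [68, 68, 68]
6. PUSH -71 -> [68, 68, 68, -71]
7. PUSH -35 -> [68, 68, 68, -71, -35]
8. PUSH -47 -> [68, 68, 68, -71, -35, -47]
9. ADD -> [68, 68, 68, -71, -82]
10. ADD -> [68, 68, 68, -153]

[68, 68, 68, -153]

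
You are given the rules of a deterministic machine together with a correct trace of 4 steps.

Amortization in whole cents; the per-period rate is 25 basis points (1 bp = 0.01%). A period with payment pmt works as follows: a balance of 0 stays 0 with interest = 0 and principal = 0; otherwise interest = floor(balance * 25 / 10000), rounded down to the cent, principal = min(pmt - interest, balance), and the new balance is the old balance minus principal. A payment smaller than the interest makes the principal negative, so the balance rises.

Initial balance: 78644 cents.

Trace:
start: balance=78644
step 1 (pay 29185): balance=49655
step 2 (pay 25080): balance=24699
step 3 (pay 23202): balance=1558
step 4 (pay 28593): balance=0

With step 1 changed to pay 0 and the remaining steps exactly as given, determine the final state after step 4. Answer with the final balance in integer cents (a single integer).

2373

(re-executing from step 1 with the substitution; state before step 1: balance=78644)
step 1 (pay 0): balance=78840
step 2 (pay 25080): balance=53957
step 3 (pay 23202): balance=30889
step 4 (pay 28593): balance=2373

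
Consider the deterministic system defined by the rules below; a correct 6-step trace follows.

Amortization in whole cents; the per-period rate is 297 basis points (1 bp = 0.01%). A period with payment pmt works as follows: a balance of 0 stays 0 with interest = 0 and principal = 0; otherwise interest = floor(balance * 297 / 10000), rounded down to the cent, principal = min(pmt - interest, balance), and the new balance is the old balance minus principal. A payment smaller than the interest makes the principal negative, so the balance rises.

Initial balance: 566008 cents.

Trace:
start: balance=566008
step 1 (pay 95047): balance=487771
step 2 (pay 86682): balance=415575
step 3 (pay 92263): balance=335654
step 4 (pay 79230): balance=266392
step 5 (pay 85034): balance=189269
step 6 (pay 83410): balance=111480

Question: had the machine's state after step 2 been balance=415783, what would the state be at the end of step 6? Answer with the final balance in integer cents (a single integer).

111715

state after step 2 := balance=415783
step 3 (pay 92263): balance=335868
step 4 (pay 79230): balance=266613
step 5 (pay 85034): balance=189497
step 6 (pay 83410): balance=111715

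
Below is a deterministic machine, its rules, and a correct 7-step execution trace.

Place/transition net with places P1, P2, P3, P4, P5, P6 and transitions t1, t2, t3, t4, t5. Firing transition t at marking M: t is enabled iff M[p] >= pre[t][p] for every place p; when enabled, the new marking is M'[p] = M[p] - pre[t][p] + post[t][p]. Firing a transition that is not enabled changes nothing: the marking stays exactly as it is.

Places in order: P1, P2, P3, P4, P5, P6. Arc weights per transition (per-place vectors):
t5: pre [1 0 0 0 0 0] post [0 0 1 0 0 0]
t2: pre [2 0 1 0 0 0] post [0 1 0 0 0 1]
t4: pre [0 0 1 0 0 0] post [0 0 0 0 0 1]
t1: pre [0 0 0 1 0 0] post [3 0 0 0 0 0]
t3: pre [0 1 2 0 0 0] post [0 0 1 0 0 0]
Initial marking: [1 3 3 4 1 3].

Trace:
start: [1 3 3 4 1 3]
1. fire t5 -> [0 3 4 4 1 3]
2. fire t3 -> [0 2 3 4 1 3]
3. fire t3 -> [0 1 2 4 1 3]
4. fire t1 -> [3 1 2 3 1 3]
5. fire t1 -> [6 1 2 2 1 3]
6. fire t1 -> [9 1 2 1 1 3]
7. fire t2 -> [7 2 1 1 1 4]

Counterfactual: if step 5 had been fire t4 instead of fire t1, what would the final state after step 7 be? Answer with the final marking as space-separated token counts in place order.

4 2 0 2 1 5

(re-executing from step 5 with the substitution; state before step 5: [3 1 2 3 1 3])
5. fire t4 -> [3 1 1 3 1 4]
6. fire t1 -> [6 1 1 2 1 4]
7. fire t2 -> [4 2 0 2 1 5]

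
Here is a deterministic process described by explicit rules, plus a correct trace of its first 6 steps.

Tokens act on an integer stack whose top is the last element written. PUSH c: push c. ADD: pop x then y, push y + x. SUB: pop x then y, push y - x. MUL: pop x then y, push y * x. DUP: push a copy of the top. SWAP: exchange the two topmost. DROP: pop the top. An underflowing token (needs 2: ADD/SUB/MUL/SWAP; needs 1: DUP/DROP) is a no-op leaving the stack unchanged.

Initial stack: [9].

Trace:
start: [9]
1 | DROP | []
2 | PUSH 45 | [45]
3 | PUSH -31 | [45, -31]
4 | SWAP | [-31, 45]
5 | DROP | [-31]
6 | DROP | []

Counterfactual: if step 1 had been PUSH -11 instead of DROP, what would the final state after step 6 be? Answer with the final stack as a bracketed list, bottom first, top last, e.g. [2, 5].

[9, -11]

(re-executing from step 1 with the substitution; state before step 1: [9])
1 | PUSH -11 | [9, -11]
2 | PUSH 45 | [9, -11, 45]
3 | PUSH -31 | [9, -11, 45, -31]
4 | SWAP | [9, -11, -31, 45]
5 | DROP | [9, -11, -31]
6 | DROP | [9, -11]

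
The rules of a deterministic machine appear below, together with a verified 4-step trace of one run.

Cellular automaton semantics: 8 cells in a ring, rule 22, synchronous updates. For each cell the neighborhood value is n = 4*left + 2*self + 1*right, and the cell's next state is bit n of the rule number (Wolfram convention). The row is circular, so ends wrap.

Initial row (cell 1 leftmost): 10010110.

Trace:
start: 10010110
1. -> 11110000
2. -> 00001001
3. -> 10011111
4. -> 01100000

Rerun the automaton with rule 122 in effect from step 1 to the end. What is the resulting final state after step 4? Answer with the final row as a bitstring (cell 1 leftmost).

(re-executing steps 1..4 under rule 122; state before step 1: 10010110)
1. -> 01101111
2. -> 11111001
3. -> 00001111
4. -> 10011001

10011001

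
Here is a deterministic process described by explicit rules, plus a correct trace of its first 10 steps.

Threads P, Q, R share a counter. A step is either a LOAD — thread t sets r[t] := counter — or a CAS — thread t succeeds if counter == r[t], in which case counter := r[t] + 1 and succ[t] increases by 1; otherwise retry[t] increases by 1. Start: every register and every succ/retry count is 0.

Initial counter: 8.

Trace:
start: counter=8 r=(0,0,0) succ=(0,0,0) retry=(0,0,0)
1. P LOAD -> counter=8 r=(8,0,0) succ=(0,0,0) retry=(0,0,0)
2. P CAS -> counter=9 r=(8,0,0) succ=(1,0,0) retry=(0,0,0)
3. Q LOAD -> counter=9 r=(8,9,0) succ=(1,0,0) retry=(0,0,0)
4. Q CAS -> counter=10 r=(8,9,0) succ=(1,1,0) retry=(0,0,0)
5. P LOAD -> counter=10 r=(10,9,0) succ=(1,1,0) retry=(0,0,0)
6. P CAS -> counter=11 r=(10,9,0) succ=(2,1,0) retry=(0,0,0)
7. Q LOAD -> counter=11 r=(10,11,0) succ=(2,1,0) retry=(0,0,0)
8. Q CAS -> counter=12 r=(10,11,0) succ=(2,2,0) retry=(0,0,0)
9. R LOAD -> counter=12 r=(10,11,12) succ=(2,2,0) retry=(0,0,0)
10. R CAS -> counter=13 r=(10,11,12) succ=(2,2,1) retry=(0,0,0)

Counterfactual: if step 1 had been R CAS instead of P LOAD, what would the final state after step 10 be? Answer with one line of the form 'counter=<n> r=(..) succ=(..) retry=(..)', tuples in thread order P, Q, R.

(re-executing from step 1 with the substitution; state before step 1: counter=8 r=(0,0,0) succ=(0,0,0) retry=(0,0,0))
1. R CAS -> counter=8 r=(0,0,0) succ=(0,0,0) retry=(0,0,1)
2. P CAS -> counter=8 r=(0,0,0) succ=(0,0,0) retry=(1,0,1)
3. Q LOAD -> counter=8 r=(0,8,0) succ=(0,0,0) retry=(1,0,1)
4. Q CAS -> counter=9 r=(0,8,0) succ=(0,1,0) retry=(1,0,1)
5. P LOAD -> counter=9 r=(9,8,0) succ=(0,1,0) retry=(1,0,1)
6. P CAS -> counter=10 r=(9,8,0) succ=(1,1,0) retry=(1,0,1)
7. Q LOAD -> counter=10 r=(9,10,0) succ=(1,1,0) retry=(1,0,1)
8. Q CAS -> counter=11 r=(9,10,0) succ=(1,2,0) retry=(1,0,1)
9. R LOAD -> counter=11 r=(9,10,11) succ=(1,2,0) retry=(1,0,1)
10. R CAS -> counter=12 r=(9,10,11) succ=(1,2,1) retry=(1,0,1)

counter=12 r=(9,10,11) succ=(1,2,1) retry=(1,0,1)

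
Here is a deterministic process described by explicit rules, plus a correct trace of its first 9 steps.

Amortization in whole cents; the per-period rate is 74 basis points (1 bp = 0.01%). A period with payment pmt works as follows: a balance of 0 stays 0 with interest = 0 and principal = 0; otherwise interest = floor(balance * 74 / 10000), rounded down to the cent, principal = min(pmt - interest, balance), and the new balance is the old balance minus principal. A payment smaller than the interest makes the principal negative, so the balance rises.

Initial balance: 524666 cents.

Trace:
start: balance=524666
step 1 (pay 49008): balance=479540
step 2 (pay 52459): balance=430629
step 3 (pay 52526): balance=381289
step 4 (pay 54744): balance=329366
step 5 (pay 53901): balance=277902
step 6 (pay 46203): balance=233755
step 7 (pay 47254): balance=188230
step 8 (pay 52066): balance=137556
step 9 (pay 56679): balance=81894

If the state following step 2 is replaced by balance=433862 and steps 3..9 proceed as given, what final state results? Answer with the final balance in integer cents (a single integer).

state after step 2 := balance=433862
step 3 (pay 52526): balance=384546
step 4 (pay 54744): balance=332647
step 5 (pay 53901): balance=281207
step 6 (pay 46203): balance=237084
step 7 (pay 47254): balance=191584
step 8 (pay 52066): balance=140935
step 9 (pay 56679): balance=85298

85298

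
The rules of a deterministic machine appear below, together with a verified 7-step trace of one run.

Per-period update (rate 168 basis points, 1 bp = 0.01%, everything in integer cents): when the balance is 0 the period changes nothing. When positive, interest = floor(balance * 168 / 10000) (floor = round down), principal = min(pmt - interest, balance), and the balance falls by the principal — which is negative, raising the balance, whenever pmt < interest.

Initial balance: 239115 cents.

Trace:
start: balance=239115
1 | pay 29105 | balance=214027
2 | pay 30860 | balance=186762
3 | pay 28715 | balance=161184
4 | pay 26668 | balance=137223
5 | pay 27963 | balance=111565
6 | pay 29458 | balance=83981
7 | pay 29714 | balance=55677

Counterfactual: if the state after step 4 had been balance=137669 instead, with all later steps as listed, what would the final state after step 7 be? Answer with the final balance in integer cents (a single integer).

state after step 4 := balance=137669
5 | pay 27963 | balance=112018
6 | pay 29458 | balance=84441
7 | pay 29714 | balance=56145

56145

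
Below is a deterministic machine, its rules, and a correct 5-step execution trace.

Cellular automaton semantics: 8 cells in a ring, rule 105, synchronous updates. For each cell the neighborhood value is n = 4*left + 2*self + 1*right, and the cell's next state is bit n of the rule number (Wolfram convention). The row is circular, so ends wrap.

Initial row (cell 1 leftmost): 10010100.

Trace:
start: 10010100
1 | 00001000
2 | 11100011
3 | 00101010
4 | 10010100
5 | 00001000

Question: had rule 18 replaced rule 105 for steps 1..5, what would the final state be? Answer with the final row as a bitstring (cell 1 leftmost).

(re-executing steps 1..5 under rule 18; state before step 1: 10010100)
1 | 01100011
2 | 00010100
3 | 00100010
4 | 01010101
5 | 00000000

00000000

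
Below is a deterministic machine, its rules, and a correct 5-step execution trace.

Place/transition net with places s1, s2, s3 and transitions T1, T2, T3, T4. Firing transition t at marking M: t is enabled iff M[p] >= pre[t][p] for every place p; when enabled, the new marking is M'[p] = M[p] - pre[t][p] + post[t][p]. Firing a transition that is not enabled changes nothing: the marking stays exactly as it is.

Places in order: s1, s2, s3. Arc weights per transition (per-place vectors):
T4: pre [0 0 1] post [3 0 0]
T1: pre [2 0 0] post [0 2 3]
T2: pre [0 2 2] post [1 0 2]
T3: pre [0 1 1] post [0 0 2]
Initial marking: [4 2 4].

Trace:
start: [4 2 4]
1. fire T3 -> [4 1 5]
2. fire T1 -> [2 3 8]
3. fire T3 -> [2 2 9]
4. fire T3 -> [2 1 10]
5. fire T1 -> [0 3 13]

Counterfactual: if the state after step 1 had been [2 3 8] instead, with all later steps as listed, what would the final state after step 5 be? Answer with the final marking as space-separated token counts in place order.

state after step 1 := [2 3 8]
2. fire T1 -> [0 5 11]
3. fire T3 -> [0 4 12]
4. fire T3 -> [0 3 13]
5. fire T1 -> [0 3 13]

0 3 13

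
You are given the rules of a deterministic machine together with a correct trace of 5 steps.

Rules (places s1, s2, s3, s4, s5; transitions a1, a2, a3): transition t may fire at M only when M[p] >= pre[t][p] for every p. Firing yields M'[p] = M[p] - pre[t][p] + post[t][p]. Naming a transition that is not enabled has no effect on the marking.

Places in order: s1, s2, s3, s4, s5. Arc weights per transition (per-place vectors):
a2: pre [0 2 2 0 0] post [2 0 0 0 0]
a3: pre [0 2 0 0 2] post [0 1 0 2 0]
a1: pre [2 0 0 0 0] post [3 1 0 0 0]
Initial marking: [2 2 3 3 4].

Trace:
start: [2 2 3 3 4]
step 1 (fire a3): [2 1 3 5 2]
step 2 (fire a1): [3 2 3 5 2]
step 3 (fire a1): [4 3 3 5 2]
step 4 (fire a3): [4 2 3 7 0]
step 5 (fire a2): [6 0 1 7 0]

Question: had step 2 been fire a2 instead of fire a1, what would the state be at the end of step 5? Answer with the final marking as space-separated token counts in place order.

3 1 3 7 0

(re-executing from step 2 with the substitution; state before step 2: [2 1 3 5 2])
step 2 (fire a2): [2 1 3 5 2]
step 3 (fire a1): [3 2 3 5 2]
step 4 (fire a3): [3 1 3 7 0]
step 5 (fire a2): [3 1 3 7 0]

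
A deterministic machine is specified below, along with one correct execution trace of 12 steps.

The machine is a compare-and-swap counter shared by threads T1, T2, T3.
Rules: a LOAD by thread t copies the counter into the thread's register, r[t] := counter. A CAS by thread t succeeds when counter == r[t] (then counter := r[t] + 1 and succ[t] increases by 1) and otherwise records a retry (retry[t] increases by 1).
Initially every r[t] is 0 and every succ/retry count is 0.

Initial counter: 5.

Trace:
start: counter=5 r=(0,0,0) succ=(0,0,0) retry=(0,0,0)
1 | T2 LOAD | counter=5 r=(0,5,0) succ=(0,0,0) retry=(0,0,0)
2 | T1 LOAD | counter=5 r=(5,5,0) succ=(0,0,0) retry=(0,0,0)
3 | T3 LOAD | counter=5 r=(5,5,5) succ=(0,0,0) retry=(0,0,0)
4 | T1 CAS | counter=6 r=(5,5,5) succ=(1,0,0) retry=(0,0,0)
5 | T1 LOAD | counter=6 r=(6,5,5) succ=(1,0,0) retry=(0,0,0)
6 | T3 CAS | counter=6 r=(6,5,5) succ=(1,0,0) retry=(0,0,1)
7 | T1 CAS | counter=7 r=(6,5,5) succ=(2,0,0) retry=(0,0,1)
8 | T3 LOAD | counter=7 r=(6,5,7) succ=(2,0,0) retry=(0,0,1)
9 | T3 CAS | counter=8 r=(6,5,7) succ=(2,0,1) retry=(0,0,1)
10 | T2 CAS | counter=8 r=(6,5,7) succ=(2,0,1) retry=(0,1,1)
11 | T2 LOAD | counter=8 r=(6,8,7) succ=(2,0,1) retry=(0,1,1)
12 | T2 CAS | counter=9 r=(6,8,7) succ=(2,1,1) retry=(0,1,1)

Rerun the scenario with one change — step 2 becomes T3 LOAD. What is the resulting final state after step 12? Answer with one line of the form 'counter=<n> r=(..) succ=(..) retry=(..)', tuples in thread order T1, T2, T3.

counter=8 r=(5,7,6) succ=(0,1,2) retry=(2,1,0)

(re-executing from step 2 with the substitution; state before step 2: counter=5 r=(0,5,0) succ=(0,0,0) retry=(0,0,0))
2 | T3 LOAD | counter=5 r=(0,5,5) succ=(0,0,0) retry=(0,0,0)
3 | T3 LOAD | counter=5 r=(0,5,5) succ=(0,0,0) retry=(0,0,0)
4 | T1 CAS | counter=5 r=(0,5,5) succ=(0,0,0) retry=(1,0,0)
5 | T1 LOAD | counter=5 r=(5,5,5) succ=(0,0,0) retry=(1,0,0)
6 | T3 CAS | counter=6 r=(5,5,5) succ=(0,0,1) retry=(1,0,0)
7 | T1 CAS | counter=6 r=(5,5,5) succ=(0,0,1) retry=(2,0,0)
8 | T3 LOAD | counter=6 r=(5,5,6) succ=(0,0,1) retry=(2,0,0)
9 | T3 CAS | counter=7 r=(5,5,6) succ=(0,0,2) retry=(2,0,0)
10 | T2 CAS | counter=7 r=(5,5,6) succ=(0,0,2) retry=(2,1,0)
11 | T2 LOAD | counter=7 r=(5,7,6) succ=(0,0,2) retry=(2,1,0)
12 | T2 CAS | counter=8 r=(5,7,6) succ=(0,1,2) retry=(2,1,0)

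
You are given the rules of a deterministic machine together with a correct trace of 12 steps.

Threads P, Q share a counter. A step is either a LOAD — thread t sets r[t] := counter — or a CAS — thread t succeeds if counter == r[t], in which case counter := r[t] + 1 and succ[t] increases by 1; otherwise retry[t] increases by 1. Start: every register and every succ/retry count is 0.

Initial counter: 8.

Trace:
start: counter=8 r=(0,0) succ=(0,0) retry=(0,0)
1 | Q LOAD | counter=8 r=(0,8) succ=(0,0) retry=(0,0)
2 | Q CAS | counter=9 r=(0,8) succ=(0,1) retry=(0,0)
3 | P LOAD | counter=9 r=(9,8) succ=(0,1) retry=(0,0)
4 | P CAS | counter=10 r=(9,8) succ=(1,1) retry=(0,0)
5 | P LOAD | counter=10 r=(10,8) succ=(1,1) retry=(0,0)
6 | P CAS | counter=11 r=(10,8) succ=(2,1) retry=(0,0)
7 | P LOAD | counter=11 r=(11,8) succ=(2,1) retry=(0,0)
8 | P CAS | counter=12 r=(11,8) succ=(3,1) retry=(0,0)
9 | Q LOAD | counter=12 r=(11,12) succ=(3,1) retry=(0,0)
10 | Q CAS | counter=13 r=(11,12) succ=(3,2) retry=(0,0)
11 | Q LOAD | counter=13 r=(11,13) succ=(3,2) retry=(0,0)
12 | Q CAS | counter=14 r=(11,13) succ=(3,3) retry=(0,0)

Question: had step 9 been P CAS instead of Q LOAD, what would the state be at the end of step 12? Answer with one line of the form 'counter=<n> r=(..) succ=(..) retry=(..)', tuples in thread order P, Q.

counter=13 r=(11,12) succ=(3,2) retry=(1,1)

(re-executing from step 9 with the substitution; state before step 9: counter=12 r=(11,8) succ=(3,1) retry=(0,0))
9 | P CAS | counter=12 r=(11,8) succ=(3,1) retry=(1,0)
10 | Q CAS | counter=12 r=(11,8) succ=(3,1) retry=(1,1)
11 | Q LOAD | counter=12 r=(11,12) succ=(3,1) retry=(1,1)
12 | Q CAS | counter=13 r=(11,12) succ=(3,2) retry=(1,1)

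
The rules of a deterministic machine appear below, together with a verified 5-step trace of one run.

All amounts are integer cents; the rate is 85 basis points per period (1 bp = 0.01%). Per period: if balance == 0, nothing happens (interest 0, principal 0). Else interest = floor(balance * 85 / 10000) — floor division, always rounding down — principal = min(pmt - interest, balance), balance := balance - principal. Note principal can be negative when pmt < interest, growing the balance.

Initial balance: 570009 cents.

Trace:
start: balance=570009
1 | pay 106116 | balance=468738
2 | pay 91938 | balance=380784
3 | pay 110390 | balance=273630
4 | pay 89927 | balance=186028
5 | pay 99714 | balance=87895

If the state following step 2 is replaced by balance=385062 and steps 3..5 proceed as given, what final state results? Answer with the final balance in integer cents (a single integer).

92284

state after step 2 := balance=385062
3 | pay 110390 | balance=277945
4 | pay 89927 | balance=190380
5 | pay 99714 | balance=92284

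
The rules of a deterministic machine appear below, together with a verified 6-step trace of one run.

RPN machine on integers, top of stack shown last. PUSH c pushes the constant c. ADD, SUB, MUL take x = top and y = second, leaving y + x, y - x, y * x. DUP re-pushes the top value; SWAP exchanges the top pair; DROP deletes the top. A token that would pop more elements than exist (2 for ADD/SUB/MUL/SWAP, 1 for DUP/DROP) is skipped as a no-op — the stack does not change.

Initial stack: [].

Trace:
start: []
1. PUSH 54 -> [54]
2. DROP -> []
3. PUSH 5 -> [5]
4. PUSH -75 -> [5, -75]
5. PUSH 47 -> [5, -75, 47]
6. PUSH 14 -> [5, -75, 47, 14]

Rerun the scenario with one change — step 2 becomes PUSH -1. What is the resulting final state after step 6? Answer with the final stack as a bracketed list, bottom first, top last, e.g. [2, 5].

(re-executing from step 2 with the substitution; state before step 2: [54])
2. PUSH -1 -> [54, -1]
3. PUSH 5 -> [54, -1, 5]
4. PUSH -75 -> [54, -1, 5, -75]
5. PUSH 47 -> [54, -1, 5, -75, 47]
6. PUSH 14 -> [54, -1, 5, -75, 47, 14]

[54, -1, 5, -75, 47, 14]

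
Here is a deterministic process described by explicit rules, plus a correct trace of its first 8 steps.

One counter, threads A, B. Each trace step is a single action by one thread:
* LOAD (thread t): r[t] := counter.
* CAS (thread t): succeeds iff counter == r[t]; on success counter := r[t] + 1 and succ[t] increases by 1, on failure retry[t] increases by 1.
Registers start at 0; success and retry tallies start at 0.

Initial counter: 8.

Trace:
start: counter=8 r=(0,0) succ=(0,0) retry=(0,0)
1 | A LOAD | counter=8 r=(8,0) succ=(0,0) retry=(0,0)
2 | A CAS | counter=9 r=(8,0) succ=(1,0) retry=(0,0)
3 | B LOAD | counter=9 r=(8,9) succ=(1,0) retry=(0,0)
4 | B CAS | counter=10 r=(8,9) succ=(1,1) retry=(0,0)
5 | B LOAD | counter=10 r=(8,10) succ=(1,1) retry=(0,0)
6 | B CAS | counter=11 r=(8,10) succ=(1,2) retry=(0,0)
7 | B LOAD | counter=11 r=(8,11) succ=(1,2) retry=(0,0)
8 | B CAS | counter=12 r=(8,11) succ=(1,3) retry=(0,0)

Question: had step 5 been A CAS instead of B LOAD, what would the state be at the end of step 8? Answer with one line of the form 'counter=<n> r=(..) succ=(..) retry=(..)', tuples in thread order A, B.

(re-executing from step 5 with the substitution; state before step 5: counter=10 r=(8,9) succ=(1,1) retry=(0,0))
5 | A CAS | counter=10 r=(8,9) succ=(1,1) retry=(1,0)
6 | B CAS | counter=10 r=(8,9) succ=(1,1) retry=(1,1)
7 | B LOAD | counter=10 r=(8,10) succ=(1,1) retry=(1,1)
8 | B CAS | counter=11 r=(8,10) succ=(1,2) retry=(1,1)

counter=11 r=(8,10) succ=(1,2) retry=(1,1)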